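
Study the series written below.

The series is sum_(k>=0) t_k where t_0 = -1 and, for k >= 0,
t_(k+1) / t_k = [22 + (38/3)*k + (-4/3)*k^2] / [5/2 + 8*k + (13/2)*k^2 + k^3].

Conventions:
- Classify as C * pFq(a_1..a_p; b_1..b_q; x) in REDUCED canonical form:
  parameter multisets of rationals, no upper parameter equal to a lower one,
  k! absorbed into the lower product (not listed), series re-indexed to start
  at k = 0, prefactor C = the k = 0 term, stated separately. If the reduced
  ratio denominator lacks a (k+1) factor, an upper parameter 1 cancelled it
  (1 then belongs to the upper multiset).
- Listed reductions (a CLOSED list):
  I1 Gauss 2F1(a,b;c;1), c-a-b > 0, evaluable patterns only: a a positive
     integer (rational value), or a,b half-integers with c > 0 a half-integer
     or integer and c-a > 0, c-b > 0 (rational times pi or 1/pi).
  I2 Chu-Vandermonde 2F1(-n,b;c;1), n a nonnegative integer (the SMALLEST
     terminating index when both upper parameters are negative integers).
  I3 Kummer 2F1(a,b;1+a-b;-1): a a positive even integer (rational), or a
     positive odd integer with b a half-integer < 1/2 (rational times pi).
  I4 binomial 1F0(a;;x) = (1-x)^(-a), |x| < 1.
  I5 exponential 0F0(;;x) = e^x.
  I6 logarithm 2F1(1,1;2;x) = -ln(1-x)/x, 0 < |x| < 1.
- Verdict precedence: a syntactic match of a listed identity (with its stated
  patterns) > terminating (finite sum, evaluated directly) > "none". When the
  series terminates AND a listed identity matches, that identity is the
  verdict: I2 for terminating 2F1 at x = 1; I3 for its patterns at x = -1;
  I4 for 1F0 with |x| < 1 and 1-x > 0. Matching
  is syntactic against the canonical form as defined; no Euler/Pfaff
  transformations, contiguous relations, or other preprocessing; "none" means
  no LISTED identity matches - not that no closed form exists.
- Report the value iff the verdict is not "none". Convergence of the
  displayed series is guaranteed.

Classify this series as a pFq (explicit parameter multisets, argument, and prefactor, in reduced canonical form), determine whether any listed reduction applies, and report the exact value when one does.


This is -1 * 2F2(-11, 3/2; 1/2, 5; -4/3) in reduced canonical form. Verdict: terminating. (-11)_k vanishes past k = 11, leaving a 12-term sum, computed directly. Hence: -1748839229134607/37703546755875.

Key observation: from the first term -1: roots of the ratio polynomials (prefactor -1) are the negated parameters.
Step ratio: r(k) = (-4/3) * (k-11) (k+3/2) / [(k+1/2) (k+5) (k+1)] - poly over poly, x = (-4/3) from leading terms; C = -1 at k = 0.


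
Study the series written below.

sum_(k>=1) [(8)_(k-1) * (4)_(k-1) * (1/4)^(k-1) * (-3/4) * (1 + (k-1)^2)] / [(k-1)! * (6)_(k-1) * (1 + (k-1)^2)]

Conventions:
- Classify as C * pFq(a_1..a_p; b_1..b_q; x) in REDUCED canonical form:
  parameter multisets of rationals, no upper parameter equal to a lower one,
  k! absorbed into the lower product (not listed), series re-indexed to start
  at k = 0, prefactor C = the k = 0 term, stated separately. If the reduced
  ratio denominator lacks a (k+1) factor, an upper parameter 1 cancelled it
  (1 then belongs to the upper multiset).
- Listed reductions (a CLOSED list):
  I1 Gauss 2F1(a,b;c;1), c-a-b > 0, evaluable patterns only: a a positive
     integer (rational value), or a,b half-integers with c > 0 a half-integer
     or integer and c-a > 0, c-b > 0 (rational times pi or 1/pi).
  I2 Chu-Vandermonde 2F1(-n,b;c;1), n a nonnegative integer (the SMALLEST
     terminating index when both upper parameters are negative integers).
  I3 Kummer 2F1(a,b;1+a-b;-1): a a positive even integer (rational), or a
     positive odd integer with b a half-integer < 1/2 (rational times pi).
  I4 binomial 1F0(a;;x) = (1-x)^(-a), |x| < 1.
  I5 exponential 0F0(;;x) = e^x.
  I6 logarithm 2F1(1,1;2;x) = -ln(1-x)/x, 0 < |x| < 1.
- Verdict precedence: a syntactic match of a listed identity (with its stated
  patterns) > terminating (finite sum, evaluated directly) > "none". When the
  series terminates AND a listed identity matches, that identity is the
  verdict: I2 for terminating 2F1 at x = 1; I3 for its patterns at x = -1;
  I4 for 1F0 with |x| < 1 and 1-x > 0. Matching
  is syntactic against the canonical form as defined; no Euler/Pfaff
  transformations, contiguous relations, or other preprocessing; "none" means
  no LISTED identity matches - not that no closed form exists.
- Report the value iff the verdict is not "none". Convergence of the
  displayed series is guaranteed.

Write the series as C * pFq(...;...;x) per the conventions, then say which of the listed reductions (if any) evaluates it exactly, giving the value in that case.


Reduced: x = 1/4, 2F1, upper = {4, 8}, lower = {6}, C = -3/4. Verdict: none. A 2F1 with upper {4, 8} fits none of I1-I6 at x = 1/4; the sum runs forever.

Key observation: with t_0 = -3/4, the factor k^2 + 1 cancels (top and bottom), leaving C = -3/4.
Adjacent-term ratio: r(k) = (1/4) * (k+4) (k+8) / [(k+6) (k+1)] - rational in k, leading ratio (1/4); with t_0 = -3/4, classification follows.


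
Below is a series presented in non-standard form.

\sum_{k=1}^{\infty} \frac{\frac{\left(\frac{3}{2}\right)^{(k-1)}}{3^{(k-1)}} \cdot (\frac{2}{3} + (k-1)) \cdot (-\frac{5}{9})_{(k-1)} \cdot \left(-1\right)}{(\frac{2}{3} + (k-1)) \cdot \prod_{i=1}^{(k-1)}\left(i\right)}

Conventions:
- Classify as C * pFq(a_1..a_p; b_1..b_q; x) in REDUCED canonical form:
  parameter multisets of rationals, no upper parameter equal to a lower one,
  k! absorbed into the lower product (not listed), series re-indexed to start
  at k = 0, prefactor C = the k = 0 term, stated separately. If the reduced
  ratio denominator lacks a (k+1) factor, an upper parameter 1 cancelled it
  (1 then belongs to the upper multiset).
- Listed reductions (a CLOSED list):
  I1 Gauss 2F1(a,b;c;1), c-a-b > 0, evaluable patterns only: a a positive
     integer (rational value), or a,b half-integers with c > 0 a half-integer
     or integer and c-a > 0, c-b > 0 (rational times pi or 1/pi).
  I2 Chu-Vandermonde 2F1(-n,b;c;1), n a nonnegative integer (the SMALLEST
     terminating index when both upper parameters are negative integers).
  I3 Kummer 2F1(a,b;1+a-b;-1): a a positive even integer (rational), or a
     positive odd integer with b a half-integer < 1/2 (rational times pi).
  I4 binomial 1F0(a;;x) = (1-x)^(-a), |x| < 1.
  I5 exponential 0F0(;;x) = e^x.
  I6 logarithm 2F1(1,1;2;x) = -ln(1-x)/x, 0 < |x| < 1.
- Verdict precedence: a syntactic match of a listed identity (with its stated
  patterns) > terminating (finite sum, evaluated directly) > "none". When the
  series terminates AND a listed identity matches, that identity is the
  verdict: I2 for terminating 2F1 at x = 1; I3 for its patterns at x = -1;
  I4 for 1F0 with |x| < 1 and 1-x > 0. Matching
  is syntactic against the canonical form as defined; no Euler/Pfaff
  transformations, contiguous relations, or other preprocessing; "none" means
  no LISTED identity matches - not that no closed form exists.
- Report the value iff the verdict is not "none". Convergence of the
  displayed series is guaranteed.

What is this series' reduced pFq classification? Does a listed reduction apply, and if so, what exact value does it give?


Key observation: t_0 being -1, k + 2/3 divides numerator and denominator alike; prefactor -1 after cancelling.
Step ratio: r(k) = \frac{1}{2} * (k-\frac{5}{9}) / [(k+1)] - rational in k, leading ratio \frac{1}{2}; with t_0 = -1, classification follows.

Prefactor -1, argument \frac{1}{2}: 1F0 with upper {-\frac{5}{9}} over lower {-}. Verdict (x = \frac{1}{2}): the I4 binomial reduction applies (the 1F0 binomial series: exponent 5/9, x = \frac{1}{2}). Its exact value is \left(-1\right) \cdot \left(\frac{1}{2}\right)^{\frac{5}{9}}.


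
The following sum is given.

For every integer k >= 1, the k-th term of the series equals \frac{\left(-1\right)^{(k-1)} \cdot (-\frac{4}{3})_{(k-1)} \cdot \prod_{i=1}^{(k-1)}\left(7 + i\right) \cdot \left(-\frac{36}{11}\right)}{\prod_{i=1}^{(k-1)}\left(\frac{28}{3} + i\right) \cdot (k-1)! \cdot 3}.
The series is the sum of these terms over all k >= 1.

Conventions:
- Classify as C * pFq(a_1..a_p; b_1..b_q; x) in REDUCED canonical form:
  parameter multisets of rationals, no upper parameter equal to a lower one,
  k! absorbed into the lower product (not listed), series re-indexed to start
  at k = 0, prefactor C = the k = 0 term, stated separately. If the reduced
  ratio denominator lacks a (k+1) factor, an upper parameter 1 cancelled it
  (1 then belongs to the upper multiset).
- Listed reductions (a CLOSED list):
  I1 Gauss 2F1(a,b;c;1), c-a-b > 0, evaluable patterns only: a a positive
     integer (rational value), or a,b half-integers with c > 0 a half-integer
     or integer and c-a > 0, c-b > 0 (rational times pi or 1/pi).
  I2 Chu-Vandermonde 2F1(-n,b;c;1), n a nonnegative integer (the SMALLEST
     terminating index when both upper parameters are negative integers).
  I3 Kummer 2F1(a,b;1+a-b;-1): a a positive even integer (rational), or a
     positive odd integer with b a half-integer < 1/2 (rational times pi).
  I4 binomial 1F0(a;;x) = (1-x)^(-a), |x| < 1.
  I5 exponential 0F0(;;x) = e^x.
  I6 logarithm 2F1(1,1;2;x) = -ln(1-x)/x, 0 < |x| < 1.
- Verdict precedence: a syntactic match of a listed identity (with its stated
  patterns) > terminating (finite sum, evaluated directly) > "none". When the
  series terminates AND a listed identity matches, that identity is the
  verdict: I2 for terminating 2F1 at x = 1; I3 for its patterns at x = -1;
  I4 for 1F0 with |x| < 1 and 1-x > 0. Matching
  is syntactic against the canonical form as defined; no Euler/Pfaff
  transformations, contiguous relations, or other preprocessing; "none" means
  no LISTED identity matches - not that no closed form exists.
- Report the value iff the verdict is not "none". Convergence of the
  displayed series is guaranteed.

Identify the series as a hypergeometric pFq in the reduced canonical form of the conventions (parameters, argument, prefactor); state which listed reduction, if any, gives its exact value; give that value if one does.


At argument -1: a 2F1 with upper {-\frac{4}{3}, 8}, lower {\frac{31}{3}}, scaled by C = -\frac{12}{11}. Verdict at x = -1: Kummer (I3) matches (x = -1; c = \frac{31}{3} equals 1+a-b for upper {-\frac{4}{3}, 8}: listed pattern). Its exact value is -\frac{190}{81}.

Key step: with t_0 = -\frac{12}{11}, the running product (C = -12/11) telescopes to a rising factorial.
Adjacent-term ratio: r(k) = -1 * (k-\frac{4}{3}) (k+8) / [(k+\frac{31}{3}) (k+1)] - rational in k, leading ratio -1; with t_0 = -\frac{12}{11}, classification follows.


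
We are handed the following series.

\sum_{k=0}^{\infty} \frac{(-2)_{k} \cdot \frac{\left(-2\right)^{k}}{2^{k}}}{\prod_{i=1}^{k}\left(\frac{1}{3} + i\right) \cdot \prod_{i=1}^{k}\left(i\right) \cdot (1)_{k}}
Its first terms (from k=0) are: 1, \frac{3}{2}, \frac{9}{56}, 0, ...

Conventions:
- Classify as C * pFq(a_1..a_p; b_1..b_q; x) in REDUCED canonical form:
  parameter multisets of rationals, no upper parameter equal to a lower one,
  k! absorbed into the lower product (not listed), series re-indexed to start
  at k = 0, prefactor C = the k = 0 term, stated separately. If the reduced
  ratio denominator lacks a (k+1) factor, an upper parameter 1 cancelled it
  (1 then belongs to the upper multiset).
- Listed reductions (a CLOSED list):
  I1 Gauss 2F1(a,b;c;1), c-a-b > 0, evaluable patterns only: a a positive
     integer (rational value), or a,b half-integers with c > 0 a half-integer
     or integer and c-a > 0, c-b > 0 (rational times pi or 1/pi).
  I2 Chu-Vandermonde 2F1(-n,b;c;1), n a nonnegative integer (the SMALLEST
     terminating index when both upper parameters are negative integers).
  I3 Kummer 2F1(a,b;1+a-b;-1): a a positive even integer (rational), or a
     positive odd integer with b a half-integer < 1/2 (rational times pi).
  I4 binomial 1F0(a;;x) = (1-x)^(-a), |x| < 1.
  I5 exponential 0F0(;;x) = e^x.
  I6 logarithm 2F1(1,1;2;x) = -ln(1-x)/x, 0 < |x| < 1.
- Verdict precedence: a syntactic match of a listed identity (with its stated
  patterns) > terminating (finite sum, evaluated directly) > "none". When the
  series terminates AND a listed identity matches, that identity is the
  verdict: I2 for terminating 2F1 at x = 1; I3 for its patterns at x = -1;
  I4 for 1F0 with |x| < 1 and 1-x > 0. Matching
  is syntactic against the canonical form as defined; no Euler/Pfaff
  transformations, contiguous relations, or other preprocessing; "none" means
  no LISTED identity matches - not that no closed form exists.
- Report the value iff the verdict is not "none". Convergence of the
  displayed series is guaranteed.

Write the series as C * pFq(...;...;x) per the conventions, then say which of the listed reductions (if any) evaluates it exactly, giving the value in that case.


x = -1 here; the reduced form reads 1F2, upper {-2}, lower {1, \frac{4}{3}}, C = 1. Verdict: terminating. (-2)_k vanishes past k = 2, leaving a 3-term sum, computed directly. Exact value: \frac{149}{56}.

First insight: t_0 = 1 here, and the two k-th powers (C = 1, x = -1) combine into one argument.
Step ratio: r(k) = -1 * (k-2) / [(k+1) (k+\frac{4}{3}) (k+1)] - rational in k. x = -1; t_0 = 1; negate the roots.


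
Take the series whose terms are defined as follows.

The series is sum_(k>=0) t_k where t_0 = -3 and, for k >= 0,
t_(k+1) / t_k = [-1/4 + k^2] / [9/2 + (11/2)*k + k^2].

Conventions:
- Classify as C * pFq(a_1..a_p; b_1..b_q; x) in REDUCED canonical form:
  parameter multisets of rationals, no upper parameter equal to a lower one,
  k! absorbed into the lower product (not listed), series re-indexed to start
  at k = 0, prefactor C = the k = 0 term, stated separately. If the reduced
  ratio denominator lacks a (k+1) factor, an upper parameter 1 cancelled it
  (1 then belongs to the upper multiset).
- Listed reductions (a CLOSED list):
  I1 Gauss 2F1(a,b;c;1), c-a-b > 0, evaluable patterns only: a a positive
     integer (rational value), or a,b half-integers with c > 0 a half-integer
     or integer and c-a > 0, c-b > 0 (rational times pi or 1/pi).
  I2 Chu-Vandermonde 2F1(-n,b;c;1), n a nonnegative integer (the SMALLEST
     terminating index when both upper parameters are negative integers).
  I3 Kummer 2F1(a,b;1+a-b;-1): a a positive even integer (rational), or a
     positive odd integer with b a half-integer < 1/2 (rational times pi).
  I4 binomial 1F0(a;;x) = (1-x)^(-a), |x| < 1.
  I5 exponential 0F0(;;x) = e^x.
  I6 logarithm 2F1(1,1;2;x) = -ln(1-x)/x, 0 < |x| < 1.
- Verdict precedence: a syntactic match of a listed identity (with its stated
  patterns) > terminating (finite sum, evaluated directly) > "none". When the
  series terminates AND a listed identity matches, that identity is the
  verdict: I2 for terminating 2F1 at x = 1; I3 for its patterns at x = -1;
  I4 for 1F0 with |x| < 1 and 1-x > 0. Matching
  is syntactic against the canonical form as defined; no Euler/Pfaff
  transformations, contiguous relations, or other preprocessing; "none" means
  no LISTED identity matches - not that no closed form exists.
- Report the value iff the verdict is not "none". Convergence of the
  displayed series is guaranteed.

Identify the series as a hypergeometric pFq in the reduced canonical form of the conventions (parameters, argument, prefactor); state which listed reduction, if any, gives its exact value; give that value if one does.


With C = -3: the canonical form is 2F1(-1/2, 1/2; 9/2; 1). Verdict at x = 1: the half-integer Gauss pattern (I1) matches (x = 1; upper {-1/2, 1/2} half-integers, c = 9/2 in the evaluable pattern). Its exact value is (-3675/4096) * pi.

First insight: x = 1 and factor the ratio over Q (prefactor -3): negated roots = parameters.
Consecutive-term ratio: r(k) = 1 * (k-1/2) (k+1/2) / [(k+9/2) (k+1)] - poly over poly, x = 1 from leading terms; C = -3 at k = 0.


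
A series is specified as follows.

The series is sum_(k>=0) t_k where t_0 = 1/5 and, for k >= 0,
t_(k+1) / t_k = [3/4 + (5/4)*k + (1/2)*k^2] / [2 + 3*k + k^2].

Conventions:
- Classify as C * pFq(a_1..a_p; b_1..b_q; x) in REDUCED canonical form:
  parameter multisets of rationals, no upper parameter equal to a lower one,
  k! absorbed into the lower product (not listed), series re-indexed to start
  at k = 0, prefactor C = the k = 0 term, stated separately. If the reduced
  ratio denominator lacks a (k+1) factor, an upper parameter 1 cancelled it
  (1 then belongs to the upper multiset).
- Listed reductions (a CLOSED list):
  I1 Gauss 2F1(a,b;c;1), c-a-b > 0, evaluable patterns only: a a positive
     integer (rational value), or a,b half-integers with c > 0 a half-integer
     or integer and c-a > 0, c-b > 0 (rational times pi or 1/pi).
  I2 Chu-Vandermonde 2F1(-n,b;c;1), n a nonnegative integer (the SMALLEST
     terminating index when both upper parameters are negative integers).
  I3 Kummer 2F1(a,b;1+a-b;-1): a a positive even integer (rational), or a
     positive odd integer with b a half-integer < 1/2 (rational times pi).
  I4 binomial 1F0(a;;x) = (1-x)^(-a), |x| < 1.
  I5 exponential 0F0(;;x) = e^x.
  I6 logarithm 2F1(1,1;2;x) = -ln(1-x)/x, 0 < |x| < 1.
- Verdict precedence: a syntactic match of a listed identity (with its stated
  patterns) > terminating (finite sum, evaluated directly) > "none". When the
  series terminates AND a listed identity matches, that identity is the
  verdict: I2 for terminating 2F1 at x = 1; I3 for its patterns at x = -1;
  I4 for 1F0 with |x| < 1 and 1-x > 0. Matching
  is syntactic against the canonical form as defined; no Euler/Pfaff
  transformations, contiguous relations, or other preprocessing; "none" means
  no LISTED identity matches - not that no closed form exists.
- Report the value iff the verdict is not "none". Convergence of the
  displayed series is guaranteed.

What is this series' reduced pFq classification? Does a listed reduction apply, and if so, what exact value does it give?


Canonical form: C = 1/5 times 2F1 with upper {1, 3/2}, lower {2}, x = 1/2. Verdict: none - this 2F1 at x = 1/2 matches no listed pattern, and upper {1, 3/2} holds no stopper.

First insight: from the first term 1/5: factor the ratio over Q (prefactor 1/5): negated roots = parameters.
Step ratio: r(k) = (1/2) * (k+1) (k+3/2) / [(k+2) (k+1)] ; factor over Q: parameters, x = (1/2), and C = 1/5.


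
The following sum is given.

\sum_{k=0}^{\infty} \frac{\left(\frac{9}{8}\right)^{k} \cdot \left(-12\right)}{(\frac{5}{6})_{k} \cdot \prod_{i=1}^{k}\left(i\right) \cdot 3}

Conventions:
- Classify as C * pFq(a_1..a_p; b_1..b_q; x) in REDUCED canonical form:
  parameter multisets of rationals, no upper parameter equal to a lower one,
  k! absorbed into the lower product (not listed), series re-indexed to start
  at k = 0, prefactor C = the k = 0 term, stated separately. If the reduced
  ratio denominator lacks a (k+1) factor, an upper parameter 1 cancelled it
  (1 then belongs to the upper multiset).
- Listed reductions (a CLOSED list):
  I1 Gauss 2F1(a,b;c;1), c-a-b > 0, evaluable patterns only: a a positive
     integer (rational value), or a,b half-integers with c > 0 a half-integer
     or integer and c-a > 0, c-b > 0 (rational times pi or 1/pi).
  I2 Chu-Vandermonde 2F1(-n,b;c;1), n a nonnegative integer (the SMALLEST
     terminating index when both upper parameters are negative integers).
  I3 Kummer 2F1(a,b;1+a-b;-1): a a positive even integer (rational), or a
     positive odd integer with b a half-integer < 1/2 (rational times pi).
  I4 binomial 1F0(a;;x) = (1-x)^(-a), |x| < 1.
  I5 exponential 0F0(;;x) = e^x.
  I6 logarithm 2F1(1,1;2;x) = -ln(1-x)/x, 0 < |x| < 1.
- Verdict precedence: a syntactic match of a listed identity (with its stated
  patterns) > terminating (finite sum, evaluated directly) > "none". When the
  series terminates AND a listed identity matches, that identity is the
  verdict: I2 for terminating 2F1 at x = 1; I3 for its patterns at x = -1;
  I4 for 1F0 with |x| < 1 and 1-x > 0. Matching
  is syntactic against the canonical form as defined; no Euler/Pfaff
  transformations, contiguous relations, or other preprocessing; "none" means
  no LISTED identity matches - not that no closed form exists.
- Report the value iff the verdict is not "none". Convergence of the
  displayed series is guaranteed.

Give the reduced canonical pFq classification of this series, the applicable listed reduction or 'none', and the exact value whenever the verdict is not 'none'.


Classification (C = -4): 0F1 with upper {-}, lower {\frac{5}{6}}, argument x = \frac{9}{8}. Verdict: none (x = \frac{9}{8}): each listed identity misses the multisets {-} ; {\frac{5}{6}}.

First insight: x = \frac{9}{8} and the constant factors (C = -4, x = 9/8) combine into one prefactor.
Step ratio: r(k) = \frac{9}{8} * 1 / [(k+\frac{5}{6}) (k+1)] - rational in k. x = \frac{9}{8}; t_0 = -4; negate the roots.


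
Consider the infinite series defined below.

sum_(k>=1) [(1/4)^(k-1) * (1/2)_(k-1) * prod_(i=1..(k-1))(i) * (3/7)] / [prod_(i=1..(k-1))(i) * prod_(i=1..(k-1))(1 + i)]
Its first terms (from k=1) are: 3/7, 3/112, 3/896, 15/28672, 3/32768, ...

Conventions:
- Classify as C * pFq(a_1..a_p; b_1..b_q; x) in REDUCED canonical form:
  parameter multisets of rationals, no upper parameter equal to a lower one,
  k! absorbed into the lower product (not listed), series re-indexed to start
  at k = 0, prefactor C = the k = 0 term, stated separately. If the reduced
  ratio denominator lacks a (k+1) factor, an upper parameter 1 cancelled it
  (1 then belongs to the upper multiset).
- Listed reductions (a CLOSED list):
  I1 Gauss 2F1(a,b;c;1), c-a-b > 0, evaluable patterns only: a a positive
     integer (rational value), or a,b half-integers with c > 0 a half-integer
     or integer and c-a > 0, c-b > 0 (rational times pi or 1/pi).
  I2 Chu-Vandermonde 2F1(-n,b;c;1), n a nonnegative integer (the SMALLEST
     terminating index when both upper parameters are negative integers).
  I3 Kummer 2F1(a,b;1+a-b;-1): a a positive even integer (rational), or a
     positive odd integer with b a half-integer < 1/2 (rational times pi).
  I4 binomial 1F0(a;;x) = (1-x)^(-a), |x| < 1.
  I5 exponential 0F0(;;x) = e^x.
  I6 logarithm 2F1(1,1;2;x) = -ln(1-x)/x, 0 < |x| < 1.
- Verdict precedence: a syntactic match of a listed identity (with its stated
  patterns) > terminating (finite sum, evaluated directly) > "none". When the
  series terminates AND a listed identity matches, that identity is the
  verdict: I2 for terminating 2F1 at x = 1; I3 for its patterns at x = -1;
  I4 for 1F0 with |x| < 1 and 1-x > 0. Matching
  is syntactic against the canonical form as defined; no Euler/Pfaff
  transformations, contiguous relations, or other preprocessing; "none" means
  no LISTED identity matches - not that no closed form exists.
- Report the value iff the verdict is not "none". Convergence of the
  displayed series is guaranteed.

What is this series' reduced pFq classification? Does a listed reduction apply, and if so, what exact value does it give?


This is 3/7 * 2F1(1/2, 1; 2; 1/4) in reduced canonical form. Verdict: none - at argument 1/4 the multisets {1/2, 1} ; {2} match no listed identity.

Structural cue: x = (1/4) and the lower running product (prefactor 3/7) is a rising factorial.
Term ratio: r(k) = (1/4) * (k+1/2) (k+1) / [(k+2) (k+1)] - rational in k. x = (1/4); t_0 = 3/7; negate the roots.


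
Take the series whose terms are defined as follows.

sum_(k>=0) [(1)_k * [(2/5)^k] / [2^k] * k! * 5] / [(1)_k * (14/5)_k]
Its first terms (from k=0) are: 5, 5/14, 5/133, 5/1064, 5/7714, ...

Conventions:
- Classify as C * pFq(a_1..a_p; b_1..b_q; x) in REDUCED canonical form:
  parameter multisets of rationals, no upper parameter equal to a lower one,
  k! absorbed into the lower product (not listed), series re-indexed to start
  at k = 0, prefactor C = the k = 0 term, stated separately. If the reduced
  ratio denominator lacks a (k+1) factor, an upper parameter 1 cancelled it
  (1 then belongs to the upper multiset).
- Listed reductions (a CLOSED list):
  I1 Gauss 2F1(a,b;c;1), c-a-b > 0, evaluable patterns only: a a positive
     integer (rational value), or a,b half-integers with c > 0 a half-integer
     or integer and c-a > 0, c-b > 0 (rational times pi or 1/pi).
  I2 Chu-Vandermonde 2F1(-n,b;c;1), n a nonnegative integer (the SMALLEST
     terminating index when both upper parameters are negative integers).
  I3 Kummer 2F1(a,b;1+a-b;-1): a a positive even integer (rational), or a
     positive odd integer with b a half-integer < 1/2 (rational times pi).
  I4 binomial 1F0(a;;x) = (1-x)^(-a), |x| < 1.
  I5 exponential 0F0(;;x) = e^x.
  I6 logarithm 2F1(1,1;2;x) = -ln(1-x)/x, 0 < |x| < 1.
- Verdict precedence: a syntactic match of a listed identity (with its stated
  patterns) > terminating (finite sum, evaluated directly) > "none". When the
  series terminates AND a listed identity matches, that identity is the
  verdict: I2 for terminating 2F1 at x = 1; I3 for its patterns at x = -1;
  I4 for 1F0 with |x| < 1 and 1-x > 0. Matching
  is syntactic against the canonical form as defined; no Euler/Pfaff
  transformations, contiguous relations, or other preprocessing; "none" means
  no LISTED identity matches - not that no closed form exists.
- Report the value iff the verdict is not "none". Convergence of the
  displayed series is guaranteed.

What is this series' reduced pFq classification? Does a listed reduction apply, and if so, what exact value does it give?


x = 1/5 here; the reduced form reads 2F1, upper {1, 1}, lower {14/5}, C = 5. Verdict: none. A 2F1 with upper {1, 1} fits none of I1-I6 at x = 1/5; the sum runs forever.

Structural cue: with t_0 = 5, the two k-th powers (C = 5, x = 1/5) combine into one argument.
Consecutive-term ratio: r(k) = (1/5) * (k+1) (k+1) / [(k+14/5) (k+1)] - rational in k, leading ratio (1/5); with t_0 = 5, classification follows.


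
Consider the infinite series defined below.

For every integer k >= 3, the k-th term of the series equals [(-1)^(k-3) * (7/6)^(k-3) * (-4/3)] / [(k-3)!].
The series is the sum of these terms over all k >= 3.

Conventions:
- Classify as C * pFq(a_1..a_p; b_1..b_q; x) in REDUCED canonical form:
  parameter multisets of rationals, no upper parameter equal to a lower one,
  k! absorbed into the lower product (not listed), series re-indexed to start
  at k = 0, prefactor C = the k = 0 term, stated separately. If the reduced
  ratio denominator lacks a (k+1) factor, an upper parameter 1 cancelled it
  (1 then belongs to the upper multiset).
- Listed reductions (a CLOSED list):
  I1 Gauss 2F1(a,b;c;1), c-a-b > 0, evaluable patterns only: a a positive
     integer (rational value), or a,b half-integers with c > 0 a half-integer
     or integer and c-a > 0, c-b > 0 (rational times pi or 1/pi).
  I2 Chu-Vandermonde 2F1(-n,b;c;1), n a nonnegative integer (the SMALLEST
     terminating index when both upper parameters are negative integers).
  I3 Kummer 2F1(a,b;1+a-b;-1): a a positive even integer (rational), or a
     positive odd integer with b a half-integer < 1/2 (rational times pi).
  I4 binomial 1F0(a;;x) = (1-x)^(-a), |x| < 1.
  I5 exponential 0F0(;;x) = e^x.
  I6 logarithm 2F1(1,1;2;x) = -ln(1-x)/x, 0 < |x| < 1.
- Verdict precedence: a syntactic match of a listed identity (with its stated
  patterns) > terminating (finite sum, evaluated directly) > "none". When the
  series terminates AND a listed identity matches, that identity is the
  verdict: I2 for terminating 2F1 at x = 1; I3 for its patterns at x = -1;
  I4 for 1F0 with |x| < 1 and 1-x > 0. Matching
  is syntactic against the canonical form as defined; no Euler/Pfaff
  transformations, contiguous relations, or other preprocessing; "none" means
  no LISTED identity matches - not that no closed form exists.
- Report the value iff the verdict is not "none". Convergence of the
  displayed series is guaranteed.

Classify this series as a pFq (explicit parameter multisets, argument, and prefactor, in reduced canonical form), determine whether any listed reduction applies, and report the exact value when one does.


The tell: t_0 = -4/3 here, and the (-1)^k factor (prefactor -4/3) folds into the argument's sign.
Term ratio: r(k) = (-7/6) * 1 / [(k+1)] ; factor over Q: parameters, x = (-7/6), and C = -4/3.

At argument -7/6: a 0F0 with upper {-}, lower {-}, scaled by C = -4/3. Verdict: the I5 exponential reduction matches (the 0F0 exponential series at x = -7/6). Its exact value is (-4/3) * e^(-7/6).


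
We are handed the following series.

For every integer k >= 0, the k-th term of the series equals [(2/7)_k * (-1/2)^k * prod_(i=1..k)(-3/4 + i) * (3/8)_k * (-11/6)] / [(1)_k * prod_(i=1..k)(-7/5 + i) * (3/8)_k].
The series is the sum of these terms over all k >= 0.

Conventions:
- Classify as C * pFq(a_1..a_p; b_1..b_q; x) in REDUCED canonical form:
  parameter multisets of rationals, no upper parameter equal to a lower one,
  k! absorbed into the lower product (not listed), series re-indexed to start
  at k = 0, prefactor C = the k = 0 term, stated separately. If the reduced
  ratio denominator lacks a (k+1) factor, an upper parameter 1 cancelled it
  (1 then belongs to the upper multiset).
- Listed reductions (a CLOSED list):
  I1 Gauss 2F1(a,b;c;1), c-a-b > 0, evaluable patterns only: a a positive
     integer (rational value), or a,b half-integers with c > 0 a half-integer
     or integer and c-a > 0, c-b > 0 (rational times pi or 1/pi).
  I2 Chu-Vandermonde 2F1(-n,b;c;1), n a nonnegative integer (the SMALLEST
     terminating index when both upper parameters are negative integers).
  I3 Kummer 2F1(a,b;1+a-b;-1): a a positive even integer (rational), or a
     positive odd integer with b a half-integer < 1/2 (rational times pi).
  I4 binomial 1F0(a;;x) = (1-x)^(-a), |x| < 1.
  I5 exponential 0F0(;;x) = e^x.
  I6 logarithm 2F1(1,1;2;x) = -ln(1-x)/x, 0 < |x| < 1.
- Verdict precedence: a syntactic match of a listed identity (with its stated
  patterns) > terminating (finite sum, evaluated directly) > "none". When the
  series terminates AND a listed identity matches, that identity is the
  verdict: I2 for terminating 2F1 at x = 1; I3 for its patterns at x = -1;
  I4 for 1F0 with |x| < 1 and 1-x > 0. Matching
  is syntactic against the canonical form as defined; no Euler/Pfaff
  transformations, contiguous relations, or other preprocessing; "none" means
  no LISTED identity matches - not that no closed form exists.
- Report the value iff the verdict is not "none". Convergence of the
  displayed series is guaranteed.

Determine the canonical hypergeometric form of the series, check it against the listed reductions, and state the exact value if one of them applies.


x = -1/2 here; the reduced form reads 2F1, upper {1/4, 2/7}, lower {-2/5}, C = -11/6. Verdict: none. No listed pattern accepts 2F1(1/4, 2/7; -2/5; -1/2).

Key observation: from the first term -11/6: the running product (C = -11/6) telescopes to a rising factorial.
Ratio: r(k) = (-1/2) * (k+1/4) (k+2/7) / [(k-2/5) (k+1)] - rational in k, leading ratio (-1/2); with t_0 = -11/6, classification follows.


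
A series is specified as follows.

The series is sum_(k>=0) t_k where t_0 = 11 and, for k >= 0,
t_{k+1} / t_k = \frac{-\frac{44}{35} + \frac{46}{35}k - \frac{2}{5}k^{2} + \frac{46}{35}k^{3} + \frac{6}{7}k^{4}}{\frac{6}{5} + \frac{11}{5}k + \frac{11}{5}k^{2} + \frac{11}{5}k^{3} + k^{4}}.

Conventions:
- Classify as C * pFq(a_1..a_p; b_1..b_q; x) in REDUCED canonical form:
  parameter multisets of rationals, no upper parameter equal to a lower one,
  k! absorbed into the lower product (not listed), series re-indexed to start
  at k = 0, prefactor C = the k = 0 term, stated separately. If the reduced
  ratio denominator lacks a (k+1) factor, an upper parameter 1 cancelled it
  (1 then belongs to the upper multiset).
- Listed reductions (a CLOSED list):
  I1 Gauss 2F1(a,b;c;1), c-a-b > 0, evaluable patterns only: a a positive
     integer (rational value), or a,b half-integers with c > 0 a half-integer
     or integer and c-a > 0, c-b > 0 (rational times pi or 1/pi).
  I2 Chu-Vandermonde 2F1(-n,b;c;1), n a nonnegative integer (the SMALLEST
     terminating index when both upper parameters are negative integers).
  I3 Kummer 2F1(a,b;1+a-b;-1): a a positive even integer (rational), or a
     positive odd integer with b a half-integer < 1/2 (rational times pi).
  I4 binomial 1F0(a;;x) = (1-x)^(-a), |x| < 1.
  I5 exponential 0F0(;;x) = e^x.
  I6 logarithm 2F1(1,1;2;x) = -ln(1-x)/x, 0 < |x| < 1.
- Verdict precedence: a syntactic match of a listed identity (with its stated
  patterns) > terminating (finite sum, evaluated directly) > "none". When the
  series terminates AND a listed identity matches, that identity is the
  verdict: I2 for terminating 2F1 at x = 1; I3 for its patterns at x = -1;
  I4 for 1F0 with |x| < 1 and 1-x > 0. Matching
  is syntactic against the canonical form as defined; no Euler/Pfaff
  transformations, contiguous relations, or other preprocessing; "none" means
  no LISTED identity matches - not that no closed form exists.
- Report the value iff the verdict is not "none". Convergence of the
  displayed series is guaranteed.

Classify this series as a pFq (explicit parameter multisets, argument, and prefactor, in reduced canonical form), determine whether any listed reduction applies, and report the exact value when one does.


x = \frac{6}{7} here; the reduced form reads 2F1, upper {-\frac{2}{3}, \frac{11}{5}}, lower {\frac{6}{5}}, C = 11. Verdict: none here - no I1-I6 shape fits x = \frac{6}{7} with lower {\frac{6}{5}}.

The tell: t_0 = 11 here, and cancel k^2 + 1 from the displayed ratio first; then C = 11.
Consecutive-term ratio: r(k) = \frac{6}{7} * (k-\frac{2}{3}) (k+\frac{11}{5}) / [(k+\frac{6}{5}) (k+1)] - rational in k, leading ratio \frac{6}{7}; with t_0 = 11, classification follows.


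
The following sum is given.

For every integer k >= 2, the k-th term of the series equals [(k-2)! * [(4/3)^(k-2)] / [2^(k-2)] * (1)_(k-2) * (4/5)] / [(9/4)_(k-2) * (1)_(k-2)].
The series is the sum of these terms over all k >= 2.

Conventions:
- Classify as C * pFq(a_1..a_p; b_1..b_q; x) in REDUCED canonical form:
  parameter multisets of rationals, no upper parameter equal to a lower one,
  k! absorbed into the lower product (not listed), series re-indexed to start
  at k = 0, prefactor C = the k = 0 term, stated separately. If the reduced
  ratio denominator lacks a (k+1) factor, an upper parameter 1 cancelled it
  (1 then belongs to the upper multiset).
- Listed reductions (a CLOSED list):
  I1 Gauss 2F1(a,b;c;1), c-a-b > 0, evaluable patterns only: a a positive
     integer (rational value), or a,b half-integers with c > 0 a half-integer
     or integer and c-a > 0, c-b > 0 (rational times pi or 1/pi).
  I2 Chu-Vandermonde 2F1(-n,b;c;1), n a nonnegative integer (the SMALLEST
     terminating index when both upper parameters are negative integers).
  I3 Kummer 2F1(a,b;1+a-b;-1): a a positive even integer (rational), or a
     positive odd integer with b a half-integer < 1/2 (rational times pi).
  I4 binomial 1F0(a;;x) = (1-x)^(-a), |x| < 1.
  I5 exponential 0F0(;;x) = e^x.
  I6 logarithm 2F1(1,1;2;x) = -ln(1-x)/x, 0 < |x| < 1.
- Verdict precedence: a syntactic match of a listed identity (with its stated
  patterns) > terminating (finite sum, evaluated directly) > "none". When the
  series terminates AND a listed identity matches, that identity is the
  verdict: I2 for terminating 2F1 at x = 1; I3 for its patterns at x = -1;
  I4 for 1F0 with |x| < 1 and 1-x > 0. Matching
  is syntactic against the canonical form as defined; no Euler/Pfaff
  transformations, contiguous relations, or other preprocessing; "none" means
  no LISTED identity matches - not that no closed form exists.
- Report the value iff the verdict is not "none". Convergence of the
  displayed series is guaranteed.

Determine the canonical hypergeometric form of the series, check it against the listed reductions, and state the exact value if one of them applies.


The tell: with t_0 = 4/5, (1)_k (C = 4/5) is k! itself.
Term ratio: r(k) = (2/3) * (k+1) (k+1) / [(k+9/4) (k+1)] ; factor over Q: parameters, x = (2/3), and C = 4/5.

Classification (C = 4/5): 2F1 with upper {1, 1}, lower {9/4}, argument x = 2/3. Verdict: none - at argument 2/3 the multisets {1, 1} ; {9/4} match no listed identity.


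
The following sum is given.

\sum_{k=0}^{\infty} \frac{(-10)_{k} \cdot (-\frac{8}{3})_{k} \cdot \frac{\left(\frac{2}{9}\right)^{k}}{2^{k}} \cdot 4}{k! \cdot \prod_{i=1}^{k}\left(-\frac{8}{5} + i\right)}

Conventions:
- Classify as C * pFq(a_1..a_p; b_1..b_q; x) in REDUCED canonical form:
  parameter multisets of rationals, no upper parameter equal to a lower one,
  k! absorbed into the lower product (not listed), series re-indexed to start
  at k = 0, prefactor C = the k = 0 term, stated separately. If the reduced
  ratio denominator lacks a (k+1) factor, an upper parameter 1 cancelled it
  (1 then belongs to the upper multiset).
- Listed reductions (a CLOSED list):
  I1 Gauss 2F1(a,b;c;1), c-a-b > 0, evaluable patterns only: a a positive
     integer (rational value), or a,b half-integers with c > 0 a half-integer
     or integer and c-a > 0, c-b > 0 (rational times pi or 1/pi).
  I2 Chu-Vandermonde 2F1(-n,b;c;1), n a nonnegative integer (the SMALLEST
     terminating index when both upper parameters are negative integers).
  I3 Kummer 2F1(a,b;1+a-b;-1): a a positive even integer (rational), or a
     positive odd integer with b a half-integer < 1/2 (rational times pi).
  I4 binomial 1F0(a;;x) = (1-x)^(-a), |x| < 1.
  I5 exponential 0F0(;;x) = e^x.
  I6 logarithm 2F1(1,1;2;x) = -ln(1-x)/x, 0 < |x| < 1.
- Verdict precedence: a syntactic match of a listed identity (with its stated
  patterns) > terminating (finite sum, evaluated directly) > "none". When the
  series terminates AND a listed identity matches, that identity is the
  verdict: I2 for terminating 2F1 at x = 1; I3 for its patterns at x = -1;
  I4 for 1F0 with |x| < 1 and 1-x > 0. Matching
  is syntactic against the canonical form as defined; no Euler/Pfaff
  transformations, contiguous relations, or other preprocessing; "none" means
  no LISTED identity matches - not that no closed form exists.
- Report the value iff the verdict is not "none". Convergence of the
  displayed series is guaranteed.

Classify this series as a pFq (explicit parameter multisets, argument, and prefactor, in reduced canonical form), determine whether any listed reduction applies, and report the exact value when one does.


The tell: t_0 = 4 here, and the two k-th powers (C = 4, x = 1/9) combine into one argument.
Term ratio: r(k) = \frac{1}{9} * (k-10) (k-\frac{8}{3}) / [(k-\frac{3}{5}) (k+1)] ; factor over Q: parameters, x = \frac{1}{9}, and C = 4.

Reduced: x = \frac{1}{9}, 2F1, upper = {-10, -\frac{8}{3}}, lower = {-\frac{3}{5}}, C = 4. Verdict: terminating - upper parameter -10 makes this a finite sum (last index 10), evaluated exactly. Its exact value is -\frac{454801431058794727429603}{7269533471339558427393}.


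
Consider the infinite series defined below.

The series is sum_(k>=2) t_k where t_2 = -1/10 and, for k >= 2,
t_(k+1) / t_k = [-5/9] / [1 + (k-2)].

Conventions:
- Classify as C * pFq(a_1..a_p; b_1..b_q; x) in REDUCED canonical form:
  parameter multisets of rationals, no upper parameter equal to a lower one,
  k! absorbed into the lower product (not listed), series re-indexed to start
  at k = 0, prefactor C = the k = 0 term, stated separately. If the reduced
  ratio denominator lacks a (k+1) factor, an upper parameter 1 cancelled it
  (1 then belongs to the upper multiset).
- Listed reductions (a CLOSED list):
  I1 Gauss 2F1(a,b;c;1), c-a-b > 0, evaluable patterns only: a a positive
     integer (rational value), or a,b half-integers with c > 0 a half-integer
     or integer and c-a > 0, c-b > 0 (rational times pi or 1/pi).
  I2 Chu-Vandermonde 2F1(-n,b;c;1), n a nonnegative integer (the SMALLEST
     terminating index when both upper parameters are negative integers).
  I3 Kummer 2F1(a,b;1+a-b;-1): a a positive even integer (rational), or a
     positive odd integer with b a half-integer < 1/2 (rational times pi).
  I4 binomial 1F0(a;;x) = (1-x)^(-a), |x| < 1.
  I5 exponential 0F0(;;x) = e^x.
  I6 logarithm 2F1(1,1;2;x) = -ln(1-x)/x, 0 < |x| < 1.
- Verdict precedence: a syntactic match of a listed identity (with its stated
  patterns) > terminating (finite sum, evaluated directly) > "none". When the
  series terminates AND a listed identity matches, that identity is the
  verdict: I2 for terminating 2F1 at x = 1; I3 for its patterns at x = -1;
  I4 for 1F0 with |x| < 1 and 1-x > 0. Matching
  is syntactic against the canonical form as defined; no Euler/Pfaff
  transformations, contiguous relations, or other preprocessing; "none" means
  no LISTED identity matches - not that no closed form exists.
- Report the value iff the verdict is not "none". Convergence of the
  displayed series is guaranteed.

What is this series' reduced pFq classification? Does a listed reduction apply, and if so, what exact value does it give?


At argument -5/9: a 0F0 with upper {-}, lower {-}, scaled by C = -1/10. Verdict: the exponential series (I5) matches (the 0F0 exponential series at x = -5/9). Its exact value is (-1/10) * e^(-5/9).

Structural cue: from the first term -1/10: roots of the ratio polynomials (prefactor -1/10) are the negated parameters.
Adjacent-term ratio: r(k) = (-5/9) * 1 / [(k+1)] - rational in k. x = (-5/9); t_0 = -1/10; negate the roots.
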